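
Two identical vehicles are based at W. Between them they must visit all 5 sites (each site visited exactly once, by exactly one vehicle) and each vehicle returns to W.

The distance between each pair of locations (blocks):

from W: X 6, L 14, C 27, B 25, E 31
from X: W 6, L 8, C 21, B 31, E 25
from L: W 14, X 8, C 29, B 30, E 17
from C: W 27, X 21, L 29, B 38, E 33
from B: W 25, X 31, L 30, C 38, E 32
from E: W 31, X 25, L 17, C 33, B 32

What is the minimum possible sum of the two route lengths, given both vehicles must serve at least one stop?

There are 2^4 − 1 = 15 ways to divide the 5 stops into two non-empty groups. For each, the best each vehicle can do is its own shortest tour through its group:
  {X} + {L, C, B, E}: 12 + 127 = 139
  {L} + {X, C, B, E}: 28 + 117 = 145
  {X, L} + {C, B, E}: 28 + 117 = 145
  {C} + {X, L, B, E}: 54 + 88 = 142
  {X, C} + {L, B, E}: 54 + 88 = 142
  {L, C} + {X, B, E}: 70 + 88 = 158
  … (15 splits in total)
Best: vehicle 1 W → X → W = 12; vehicle 2 W → L → E → C → B → W = 127; combined 139.

139 blocks — the smallest possible combined total.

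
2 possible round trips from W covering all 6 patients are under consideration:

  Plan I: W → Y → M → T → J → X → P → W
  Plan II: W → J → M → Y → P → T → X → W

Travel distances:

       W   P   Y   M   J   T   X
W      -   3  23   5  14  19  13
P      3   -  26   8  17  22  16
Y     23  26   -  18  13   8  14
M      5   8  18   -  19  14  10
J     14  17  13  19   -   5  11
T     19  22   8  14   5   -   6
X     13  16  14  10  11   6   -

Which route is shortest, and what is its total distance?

Shortest is Plan I, total 90.

Plan I: 23 + 18 + 14 + 5 + 11 + 16 + 3 = 90
Plan II: 14 + 19 + 18 + 26 + 22 + 6 + 13 = 118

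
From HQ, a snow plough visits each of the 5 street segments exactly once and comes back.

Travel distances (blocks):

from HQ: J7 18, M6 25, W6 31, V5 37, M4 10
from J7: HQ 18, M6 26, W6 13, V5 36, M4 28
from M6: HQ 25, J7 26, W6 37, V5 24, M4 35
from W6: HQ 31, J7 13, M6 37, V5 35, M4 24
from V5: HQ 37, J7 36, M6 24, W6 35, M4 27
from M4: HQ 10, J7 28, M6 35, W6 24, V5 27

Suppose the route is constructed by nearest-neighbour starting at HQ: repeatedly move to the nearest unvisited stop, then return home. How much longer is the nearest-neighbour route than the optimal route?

From HQ: M4=10, J7=18, M6=25, W6=31, V5=37 → choose M4 (10).
From M4: W6=24, V5=27, J7=28, M6=35 → choose W6 (24).
From W6: J7=13, V5=35, M6=37 → choose J7 (13).
From J7: M6=26, V5=36 → choose M6 (26).
From M6: V5=24 → choose V5 (24).
NN route HQ → M4 → W6 → J7 → M6 → V5 → HQ costs 134.
Optimal: HQ → J7 → W6 → M6 → V5 → M4 → HQ costs 129 (by enumerating all 60 distinct tours).
Excess = 134 − 129 = 5.

The nearest-neighbour route is 5 blocks longer than optimal.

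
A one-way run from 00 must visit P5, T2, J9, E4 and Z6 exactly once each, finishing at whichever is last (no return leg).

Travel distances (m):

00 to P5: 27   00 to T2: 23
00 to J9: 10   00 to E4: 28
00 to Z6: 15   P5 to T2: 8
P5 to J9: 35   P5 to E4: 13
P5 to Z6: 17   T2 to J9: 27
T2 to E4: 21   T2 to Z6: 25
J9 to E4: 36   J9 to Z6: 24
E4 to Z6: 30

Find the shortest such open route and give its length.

Shortest open route: 80 m.

There are 5! = 120 possible orderings.
00 - P5 - T2 - J9 - E4 - Z6: 27+8+27+36+30 = 128
00 - P5 - T2 - J9 - Z6 - E4: 27+8+27+24+30 = 116
00 - P5 - T2 - E4 - J9 - Z6: 27+8+21+36+24 = 116
00 - P5 - T2 - E4 - Z6 - J9: 27+8+21+30+24 = 110
00 - P5 - T2 - Z6 - J9 - E4: 27+8+25+24+36 = 120
00 - P5 - T2 - Z6 - E4 - J9: 27+8+25+30+36 = 126
00 - P5 - J9 - T2 - E4 - Z6: 27+35+27+21+30 = 140
00 - P5 - J9 - T2 - Z6 - E4: 27+35+27+25+30 = 144
00 - P5 - J9 - E4 - T2 - Z6: 27+35+36+21+25 = 144
00 - P5 - J9 - E4 - Z6 - T2: 27+35+36+30+25 = 153
00 - P5 - J9 - Z6 - T2 - E4: 27+35+24+25+21 = 132
00 - P5 - J9 - Z6 - E4 - T2: 27+35+24+30+21 = 137
00 - P5 - E4 - T2 - J9 - Z6: 27+13+21+27+24 = 112
00 - P5 - E4 - T2 - Z6 - J9: 27+13+21+25+24 = 110
… (106 more)
00 - J9 - Z6 - P5 - T2 - E4: 10+24+17+8+21 = 80  ← best
The minimum is 80.
One shortest path: 00 → J9 → Z6 → P5 → T2 → E4.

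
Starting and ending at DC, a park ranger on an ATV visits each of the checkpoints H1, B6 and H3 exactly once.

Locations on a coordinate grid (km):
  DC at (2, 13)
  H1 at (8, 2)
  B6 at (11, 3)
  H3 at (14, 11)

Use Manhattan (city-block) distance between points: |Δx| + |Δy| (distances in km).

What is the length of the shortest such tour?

There are 3 distinct closed tours to check (reversals are equivalent).
DC-H1-B6-H3-DC: 17+4+11+14 = 46
DC-H1-H3-B6-DC: 17+15+11+19 = 62
DC-B6-H1-H3-DC: 19+4+15+14 = 52
The minimum is 46.
One optimal route: DC → H1 → B6 → H3 → DC (or its reverse).

Minimum total distance: 46 km.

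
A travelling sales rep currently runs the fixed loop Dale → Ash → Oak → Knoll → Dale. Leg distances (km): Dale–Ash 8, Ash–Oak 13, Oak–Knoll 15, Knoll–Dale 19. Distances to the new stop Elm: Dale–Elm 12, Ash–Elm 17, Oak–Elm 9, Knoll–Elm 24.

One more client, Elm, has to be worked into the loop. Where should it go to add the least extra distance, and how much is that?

Insertion cost between consecutive stops i–j is d(i,Elm) + d(Elm,j) − d(i,j):
  between Dale and Ash: 12 + 17 − 8 = 21
  between Ash and Oak: 17 + 9 − 13 = 13
  between Oak and Knoll: 9 + 24 − 15 = 18
  between Knoll and Dale: 24 + 12 − 19 = 17
Cheapest insertion is between Ash and Oak, adding 13.
New total = 55 + 13 = 68.

+13 km — insert Elm between Ash and Oak.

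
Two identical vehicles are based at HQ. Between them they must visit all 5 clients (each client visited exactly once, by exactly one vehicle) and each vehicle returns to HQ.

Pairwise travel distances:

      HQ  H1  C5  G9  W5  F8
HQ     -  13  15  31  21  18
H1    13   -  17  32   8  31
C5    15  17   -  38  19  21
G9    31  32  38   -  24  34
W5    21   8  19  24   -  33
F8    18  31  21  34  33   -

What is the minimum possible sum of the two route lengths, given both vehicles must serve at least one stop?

Try each way of splitting the stops between the two vehicles (each non-empty) and, for each split, find the best tour for each vehicle:
  {H1} + {C5, G9, W5, F8}: 26 + 110 = 136
  {C5} + {H1, G9, W5, F8}: 30 + 97 = 127
  {H1, C5} + {G9, W5, F8}: 45 + 97 = 142
  {G9} + {H1, C5, W5, F8}: 62 + 79 = 141
  {H1, G9} + {C5, W5, F8}: 76 + 79 = 155
  {C5, G9} + {H1, W5, F8}: 84 + 72 = 156
  … (15 splits in total)
Best: vehicle 1 HQ → C5 → HQ = 30; vehicle 2 HQ → H1 → W5 → G9 → F8 → HQ = 97; combined 127.

127 — the smallest possible combined total.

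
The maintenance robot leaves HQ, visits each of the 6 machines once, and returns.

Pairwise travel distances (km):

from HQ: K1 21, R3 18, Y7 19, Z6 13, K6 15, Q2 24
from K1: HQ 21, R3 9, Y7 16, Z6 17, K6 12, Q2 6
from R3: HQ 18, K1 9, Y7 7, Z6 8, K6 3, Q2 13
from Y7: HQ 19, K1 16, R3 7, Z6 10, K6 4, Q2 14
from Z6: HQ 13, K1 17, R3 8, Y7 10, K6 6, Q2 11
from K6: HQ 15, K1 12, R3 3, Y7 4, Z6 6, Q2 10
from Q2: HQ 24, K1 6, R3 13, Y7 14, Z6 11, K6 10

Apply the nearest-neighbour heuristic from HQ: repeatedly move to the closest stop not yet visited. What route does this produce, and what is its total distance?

70 km along HQ → Z6 → K6 → R3 → Y7 → Q2 → K1 → HQ.

At HQ the remaining stops are Z6 13, K6 15, R3 18, Y7 19, K1 21, Q2 24; go to Z6.
At Z6 the remaining stops are K6 6, R3 8, Y7 10, Q2 11, K1 17; go to K6.
At K6 the remaining stops are R3 3, Y7 4, Q2 10, K1 12; go to R3.
At R3 the remaining stops are Y7 7, K1 9, Q2 13; go to Y7.
At Y7 the remaining stops are Q2 14, K1 16; go to Q2.
At Q2 the remaining stops are K1 6; go to K1.
Return K1→HQ: 21.
Total = 13 + 6 + 3 + 7 + 14 + 6 + 21 = 70.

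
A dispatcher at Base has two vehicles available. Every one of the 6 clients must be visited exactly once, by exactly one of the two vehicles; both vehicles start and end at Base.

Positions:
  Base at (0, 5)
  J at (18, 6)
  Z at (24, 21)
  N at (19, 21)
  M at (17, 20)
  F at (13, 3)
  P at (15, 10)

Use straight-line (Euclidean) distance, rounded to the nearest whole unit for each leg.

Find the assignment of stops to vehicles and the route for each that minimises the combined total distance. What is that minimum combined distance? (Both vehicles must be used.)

Check every non-empty split of the stops between the two vehicles; for each half take its own optimal tour:
  {J} + {Z, N, M, F, P}: 36 + 64 = 100
  {Z} + {J, N, M, F, P}: 58 + 61 = 119
  {J, Z} + {N, M, F, P}: 63 + 57 = 120
  {N} + {J, Z, M, F, P}: 50 + 68 = 118
  {J, N} + {Z, M, F, P}: 58 + 64 = 122
  {Z, N} + {J, M, F, P}: 59 + 57 = 116
  … (31 splits in total)
  {F} + {J, Z, N, M, P}: 26 + 67 = 93  ← best
Best: vehicle 1 Base → F → Base = 26; vehicle 2 Base → J → Z → N → M → P → Base = 67; combined 93.

Minimum combined distance: 93.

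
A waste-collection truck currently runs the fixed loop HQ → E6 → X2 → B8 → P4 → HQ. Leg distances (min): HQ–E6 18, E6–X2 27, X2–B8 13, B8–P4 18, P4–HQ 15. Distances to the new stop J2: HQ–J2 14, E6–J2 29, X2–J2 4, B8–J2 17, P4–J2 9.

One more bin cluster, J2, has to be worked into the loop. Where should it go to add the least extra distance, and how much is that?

Adding 6 min by placing J2 on the E6–X2 leg.

Insertion cost between consecutive stops i–j is d(i,J2) + d(J2,j) − d(i,j):
  between HQ and E6: 14 + 29 − 18 = 25
  between E6 and X2: 29 + 4 − 27 = 6
  between X2 and B8: 4 + 17 − 13 = 8
  between B8 and P4: 17 + 9 − 18 = 8
  between P4 and HQ: 9 + 14 − 15 = 8
Cheapest insertion is between E6 and X2, adding 6.
New total = 91 + 6 = 97.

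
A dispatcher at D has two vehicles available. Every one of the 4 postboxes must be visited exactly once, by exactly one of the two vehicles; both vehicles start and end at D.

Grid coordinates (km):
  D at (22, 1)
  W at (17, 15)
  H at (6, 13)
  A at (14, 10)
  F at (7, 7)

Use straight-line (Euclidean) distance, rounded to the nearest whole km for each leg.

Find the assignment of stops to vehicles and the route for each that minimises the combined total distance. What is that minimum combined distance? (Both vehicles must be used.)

Check every non-empty split of the stops between the two vehicles; for each half take its own optimal tour:
  {W} + {H, A, F}: 30 + 43 = 73
  {H} + {W, A, F}: 40 + 45 = 85
  {W, H} + {A, F}: 46 + 36 = 82
  {A} + {W, H, F}: 24 + 48 = 72
  {W, A} + {H, F}: 33 + 42 = 75
  {H, A} + {W, F}: 41 + 44 = 85
  … (7 splits in total)
Best: vehicle 1 D → A → D = 24; vehicle 2 D → W → H → F → D = 48; combined 72.

72 km — the smallest possible combined total.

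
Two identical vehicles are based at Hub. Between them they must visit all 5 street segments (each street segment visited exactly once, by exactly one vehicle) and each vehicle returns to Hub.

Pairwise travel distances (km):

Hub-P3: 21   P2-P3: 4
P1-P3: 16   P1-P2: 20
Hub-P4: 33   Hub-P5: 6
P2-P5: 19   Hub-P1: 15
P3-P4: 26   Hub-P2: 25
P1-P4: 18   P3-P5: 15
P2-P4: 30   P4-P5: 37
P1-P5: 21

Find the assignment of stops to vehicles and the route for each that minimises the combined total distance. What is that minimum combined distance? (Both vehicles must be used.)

Try each way of splitting the stops between the two vehicles (each non-empty) and, for each split, find the best tour for each vehicle:
  {P1} + {P2, P3, P4, P5}: 30 + 88 = 118
  {P2} + {P1, P3, P4, P5}: 50 + 80 = 130
  {P1, P2} + {P3, P4, P5}: 60 + 80 = 140
  {P3} + {P1, P2, P4, P5}: 42 + 88 = 130
  {P1, P3} + {P2, P4, P5}: 52 + 88 = 140
  {P2, P3} + {P1, P4, P5}: 50 + 76 = 126
  … (15 splits in total)
  {P1, P2, P3, P4} + {P5}: 88 + 12 = 100  ← best
Best: vehicle 1 Hub → P1 → P4 → P2 → P3 → Hub = 88; vehicle 2 Hub → P5 → Hub = 12; combined 100.

Minimum combined distance: 100 km.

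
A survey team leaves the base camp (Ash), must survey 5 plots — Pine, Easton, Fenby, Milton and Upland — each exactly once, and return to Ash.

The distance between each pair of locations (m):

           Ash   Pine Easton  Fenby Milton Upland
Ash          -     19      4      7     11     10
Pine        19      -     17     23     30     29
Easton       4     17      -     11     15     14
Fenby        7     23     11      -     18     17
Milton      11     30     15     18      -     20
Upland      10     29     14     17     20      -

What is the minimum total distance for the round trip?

Ash - Pine - Easton - Fenby - Milton - Upland - Ash: 19+17+11+18+20+10 = 95
Ash - Pine - Easton - Fenby - Upland - Milton - Ash: 19+17+11+17+20+11 = 95
Ash - Pine - Easton - Milton - Fenby - Upland - Ash: 19+17+15+18+17+10 = 96
Ash - Pine - Easton - Milton - Upland - Fenby - Ash: 19+17+15+20+17+7 = 95
Ash - Pine - Easton - Upland - Fenby - Milton - Ash: 19+17+14+17+18+11 = 96
Ash - Pine - Easton - Upland - Milton - Fenby - Ash: 19+17+14+20+18+7 = 95
Ash - Pine - Fenby - Easton - Milton - Upland - Ash: 19+23+11+15+20+10 = 98
Ash - Pine - Fenby - Easton - Upland - Milton - Ash: 19+23+11+14+20+11 = 98
Ash - Pine - Fenby - Milton - Easton - Upland - Ash: 19+23+18+15+14+10 = 99
Ash - Pine - Fenby - Milton - Upland - Easton - Ash: 19+23+18+20+14+4 = 98
Ash - Pine - Fenby - Upland - Easton - Milton - Ash: 19+23+17+14+15+11 = 99
Ash - Pine - Fenby - Upland - Milton - Easton - Ash: 19+23+17+20+15+4 = 98
Ash - Pine - Milton - Easton - Fenby - Upland - Ash: 19+30+15+11+17+10 = 102
Ash - Pine - Milton - Easton - Upland - Fenby - Ash: 19+30+15+14+17+7 = 102
… (46 more)
Ash - Easton - Pine - Fenby - Milton - Upland - Ash: 4+17+23+18+20+10 = 92  ← best
The minimum is 92.
One optimal route: Ash → Easton → Pine → Fenby → Milton → Upland → Ash (or its reverse).

Shortest round trip = 92 m.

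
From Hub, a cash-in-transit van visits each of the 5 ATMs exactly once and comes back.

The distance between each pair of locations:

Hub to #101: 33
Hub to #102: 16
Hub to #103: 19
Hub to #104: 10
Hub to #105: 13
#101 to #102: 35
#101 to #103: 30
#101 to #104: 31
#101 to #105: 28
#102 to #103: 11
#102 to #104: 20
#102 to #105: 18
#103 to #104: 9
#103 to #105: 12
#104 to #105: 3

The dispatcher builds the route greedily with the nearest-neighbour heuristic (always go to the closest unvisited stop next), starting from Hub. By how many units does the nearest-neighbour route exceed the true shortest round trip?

Excess over optimum: 6.

From Hub: #104=10, #105=13, #102=16, #103=19, #101=33 → choose #104 (10).
From #104: #105=3, #103=9, #102=20, #101=31 → choose #105 (3).
From #105: #103=12, #102=18, #101=28 → choose #103 (12).
From #103: #102=11, #101=30 → choose #102 (11).
From #102: #101=35 → choose #101 (35).
NN route Hub → #104 → #105 → #103 → #102 → #101 → Hub costs 104.
Optimal: Hub → #102 → #103 → #101 → #105 → #104 → Hub costs 98 (by enumerating all 60 distinct tours).
Excess = 104 − 98 = 6.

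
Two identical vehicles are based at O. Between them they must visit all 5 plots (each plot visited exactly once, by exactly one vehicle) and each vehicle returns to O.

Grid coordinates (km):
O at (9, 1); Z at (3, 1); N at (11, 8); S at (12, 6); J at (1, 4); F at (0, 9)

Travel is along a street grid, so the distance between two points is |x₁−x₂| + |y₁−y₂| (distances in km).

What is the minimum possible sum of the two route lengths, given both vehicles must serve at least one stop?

Minimum combined distance: 52 km.

Try each way of splitting the stops between the two vehicles (each non-empty) and, for each split, find the best tour for each vehicle:
  {Z} + {N, S, J, F}: 12 + 40 = 52
  {N} + {Z, S, J, F}: 18 + 40 = 58
  {Z, N} + {S, J, F}: 30 + 40 = 70
  {S} + {Z, N, J, F}: 16 + 38 = 54
  {Z, S} + {N, J, F}: 28 + 38 = 66
  {N, S} + {Z, J, F}: 20 + 34 = 54
  … (15 splits in total)
Best: vehicle 1 O → Z → O = 12; vehicle 2 O → S → N → F → J → O = 40; combined 52.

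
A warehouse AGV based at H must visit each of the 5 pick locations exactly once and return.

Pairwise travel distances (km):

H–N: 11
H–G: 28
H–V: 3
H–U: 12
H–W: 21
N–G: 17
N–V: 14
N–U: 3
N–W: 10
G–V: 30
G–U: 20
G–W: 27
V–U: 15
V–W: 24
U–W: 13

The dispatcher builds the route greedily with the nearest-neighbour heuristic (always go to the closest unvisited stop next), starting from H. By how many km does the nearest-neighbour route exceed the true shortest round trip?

H: V=3, N=11, U=12, W=21, G=28 ⇒ V
V: N=14, U=15, W=24, G=30 ⇒ N
N: U=3, W=10, G=17 ⇒ U
U: W=13, G=20 ⇒ W
W: G=27 ⇒ G
NN route H → V → N → U → W → G → H costs 88.
Optimal: H → V → G → N → W → U → H costs 85 (by enumerating all 60 distinct tours).
Excess = 88 − 85 = 3.

The nearest-neighbour route is 3 km longer than optimal.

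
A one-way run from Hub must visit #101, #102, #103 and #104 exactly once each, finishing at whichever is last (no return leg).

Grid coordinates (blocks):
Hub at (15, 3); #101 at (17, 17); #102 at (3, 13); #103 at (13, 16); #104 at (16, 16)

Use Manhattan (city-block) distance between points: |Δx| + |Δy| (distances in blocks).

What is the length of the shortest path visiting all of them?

There are 4! = 24 possible orderings.
Hub → #101 → #102 → #103 → #104: 16+18+13+3 = 50
Hub → #101 → #102 → #104 → #103: 16+18+16+3 = 53
Hub → #101 → #103 → #102 → #104: 16+5+13+16 = 50
Hub → #101 → #103 → #104 → #102: 16+5+3+16 = 40
Hub → #101 → #104 → #102 → #103: 16+2+16+13 = 47
Hub → #101 → #104 → #103 → #102: 16+2+3+13 = 34
Hub → #102 → #101 → #103 → #104: 22+18+5+3 = 48
Hub → #102 → #101 → #104 → #103: 22+18+2+3 = 45
Hub → #102 → #103 → #101 → #104: 22+13+5+2 = 42
Hub → #102 → #103 → #104 → #101: 22+13+3+2 = 40
Hub → #102 → #104 → #101 → #103: 22+16+2+5 = 45
Hub → #102 → #104 → #103 → #101: 22+16+3+5 = 46
Hub → #103 → #101 → #102 → #104: 15+5+18+16 = 54
Hub → #103 → #101 → #104 → #102: 15+5+2+16 = 38
… (10 more)
The minimum is 34.
One shortest path: Hub → #101 → #104 → #103 → #102.

Shortest open route: 34 blocks.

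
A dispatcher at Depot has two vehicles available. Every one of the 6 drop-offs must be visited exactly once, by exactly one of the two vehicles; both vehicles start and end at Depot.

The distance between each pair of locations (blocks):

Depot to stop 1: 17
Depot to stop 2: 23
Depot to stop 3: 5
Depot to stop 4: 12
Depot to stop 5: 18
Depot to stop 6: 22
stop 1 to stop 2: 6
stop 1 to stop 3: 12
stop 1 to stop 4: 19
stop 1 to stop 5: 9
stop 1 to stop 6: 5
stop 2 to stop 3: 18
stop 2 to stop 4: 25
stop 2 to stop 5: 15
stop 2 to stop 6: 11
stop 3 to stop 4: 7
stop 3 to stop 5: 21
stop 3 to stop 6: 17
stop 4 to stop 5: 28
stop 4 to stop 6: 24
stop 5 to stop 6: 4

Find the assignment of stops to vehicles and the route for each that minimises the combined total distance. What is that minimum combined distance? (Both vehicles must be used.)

Check every non-empty split of the stops between the two vehicles; for each half take its own optimal tour:
  {stop 1} + {stop 2, stop 3, stop 4, stop 5, stop 6}: 34 + 70 = 104
  {stop 2} + {stop 1, stop 3, stop 4, stop 5, stop 6}: 46 + 58 = 104
  {stop 1, stop 2} + {stop 3, stop 4, stop 5, stop 6}: 46 + 58 = 104
  {stop 3} + {stop 1, stop 2, stop 4, stop 5, stop 6}: 10 + 70 = 80
  {stop 1, stop 3} + {stop 2, stop 4, stop 5, stop 6}: 34 + 70 = 104
  {stop 2, stop 3} + {stop 1, stop 4, stop 5, stop 6}: 46 + 58 = 104
  … (31 splits in total)
Best: vehicle 1 Depot → stop 3 → Depot = 10; vehicle 2 Depot → stop 4 → stop 1 → stop 2 → stop 6 → stop 5 → Depot = 70; combined 80.

80 blocks — the smallest possible combined total.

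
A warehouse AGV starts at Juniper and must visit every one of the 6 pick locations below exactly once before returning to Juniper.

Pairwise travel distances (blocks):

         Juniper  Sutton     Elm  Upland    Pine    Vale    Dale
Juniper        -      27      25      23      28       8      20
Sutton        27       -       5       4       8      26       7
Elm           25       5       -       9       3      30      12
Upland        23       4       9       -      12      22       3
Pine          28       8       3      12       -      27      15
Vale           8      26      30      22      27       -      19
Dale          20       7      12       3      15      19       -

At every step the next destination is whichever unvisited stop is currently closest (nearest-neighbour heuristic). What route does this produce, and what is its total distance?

At Juniper the remaining stops are Vale 8, Dale 20, Upland 23, Elm 25, Sutton 27, Pine 28; go to Vale.
At Vale the remaining stops are Dale 19, Upland 22, Sutton 26, Pine 27, Elm 30; go to Dale.
At Dale the remaining stops are Upland 3, Sutton 7, Elm 12, Pine 15; go to Upland.
At Upland the remaining stops are Sutton 4, Elm 9, Pine 12; go to Sutton.
At Sutton the remaining stops are Elm 5, Pine 8; go to Elm.
At Elm the remaining stops are Pine 3; go to Pine.
Return Pine→Juniper: 28.
Total = 8 + 19 + 3 + 4 + 5 + 3 + 28 = 70.

70 blocks along Juniper → Vale → Dale → Upland → Sutton → Elm → Pine → Juniper.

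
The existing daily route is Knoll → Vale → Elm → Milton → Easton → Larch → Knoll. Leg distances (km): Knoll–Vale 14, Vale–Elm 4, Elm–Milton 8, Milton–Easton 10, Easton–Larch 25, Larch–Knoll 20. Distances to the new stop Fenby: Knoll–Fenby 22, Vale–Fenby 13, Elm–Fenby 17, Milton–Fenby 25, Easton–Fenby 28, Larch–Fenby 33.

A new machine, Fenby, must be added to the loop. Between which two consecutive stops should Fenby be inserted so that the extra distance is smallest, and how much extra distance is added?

Insertion cost between consecutive stops i–j is d(i,Fenby) + d(Fenby,j) − d(i,j):
  between Knoll and Vale: 22 + 13 − 14 = 21
  between Vale and Elm: 13 + 17 − 4 = 26
  between Elm and Milton: 17 + 25 − 8 = 34
  between Milton and Easton: 25 + 28 − 10 = 43
  between Easton and Larch: 28 + 33 − 25 = 36
  between Larch and Knoll: 33 + 22 − 20 = 35
Cheapest insertion is between Knoll and Vale, adding 21.
New total = 81 + 21 = 102.

Minimum extra distance: 21 km, inserting Fenby between Knoll and Vale.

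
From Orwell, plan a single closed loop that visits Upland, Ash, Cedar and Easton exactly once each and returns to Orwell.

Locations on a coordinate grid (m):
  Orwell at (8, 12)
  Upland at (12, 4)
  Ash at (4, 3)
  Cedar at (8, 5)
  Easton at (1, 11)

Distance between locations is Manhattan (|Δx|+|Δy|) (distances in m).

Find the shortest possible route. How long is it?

40 m — the shortest possible round trip.

Orwell-Upland-Ash-Cedar-Easton-Orwell: 12+9+6+13+8 = 48
Orwell-Upland-Ash-Easton-Cedar-Orwell: 12+9+11+13+7 = 52
Orwell-Upland-Cedar-Ash-Easton-Orwell: 12+5+6+11+8 = 42
Orwell-Upland-Cedar-Easton-Ash-Orwell: 12+5+13+11+13 = 54
Orwell-Upland-Easton-Ash-Cedar-Orwell: 12+18+11+6+7 = 54
Orwell-Upland-Easton-Cedar-Ash-Orwell: 12+18+13+6+13 = 62
Orwell-Ash-Upland-Cedar-Easton-Orwell: 13+9+5+13+8 = 48
Orwell-Ash-Upland-Easton-Cedar-Orwell: 13+9+18+13+7 = 60
Orwell-Ash-Cedar-Upland-Easton-Orwell: 13+6+5+18+8 = 50
Orwell-Ash-Easton-Upland-Cedar-Orwell: 13+11+18+5+7 = 54
Orwell-Cedar-Upland-Ash-Easton-Orwell: 7+5+9+11+8 = 40
Orwell-Cedar-Ash-Upland-Easton-Orwell: 7+6+9+18+8 = 48
The minimum is 40.
One optimal route: Orwell → Cedar → Upland → Ash → Easton → Orwell (or its reverse).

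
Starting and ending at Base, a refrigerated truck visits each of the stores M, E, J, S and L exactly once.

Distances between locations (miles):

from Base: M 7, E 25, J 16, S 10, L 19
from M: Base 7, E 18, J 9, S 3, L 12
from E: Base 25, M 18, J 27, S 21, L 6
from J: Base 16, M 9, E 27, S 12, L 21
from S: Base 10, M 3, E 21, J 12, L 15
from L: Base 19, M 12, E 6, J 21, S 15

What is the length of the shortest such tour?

74 miles — the shortest possible round trip.

Base→M→E→J→S→L→Base: 7+18+27+12+15+19 = 98
Base→M→E→J→L→S→Base: 7+18+27+21+15+10 = 98
Base→M→E→S→J→L→Base: 7+18+21+12+21+19 = 98
Base→M→E→S→L→J→Base: 7+18+21+15+21+16 = 98
Base→M→E→L→J→S→Base: 7+18+6+21+12+10 = 74
Base→M→E→L→S→J→Base: 7+18+6+15+12+16 = 74
Base→M→J→E→S→L→Base: 7+9+27+21+15+19 = 98
Base→M→J→E→L→S→Base: 7+9+27+6+15+10 = 74
Base→M→J→S→E→L→Base: 7+9+12+21+6+19 = 74
Base→M→J→S→L→E→Base: 7+9+12+15+6+25 = 74
Base→M→J→L→E→S→Base: 7+9+21+6+21+10 = 74
Base→M→J→L→S→E→Base: 7+9+21+15+21+25 = 98
Base→M→S→E→J→L→Base: 7+3+21+27+21+19 = 98
Base→M→S→E→L→J→Base: 7+3+21+6+21+16 = 74
… (46 more)
The minimum is 74.
One optimal route: Base → M → E → L → J → S → Base (or its reverse).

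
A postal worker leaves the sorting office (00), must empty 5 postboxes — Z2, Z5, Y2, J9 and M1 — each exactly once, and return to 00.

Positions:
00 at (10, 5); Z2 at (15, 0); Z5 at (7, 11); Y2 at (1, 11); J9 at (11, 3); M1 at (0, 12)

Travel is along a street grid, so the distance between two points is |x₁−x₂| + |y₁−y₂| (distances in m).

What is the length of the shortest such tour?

54 m — the shortest possible round trip.

There are 60 distinct closed tours to check (reversals are equivalent).
00 - Z2 - Z5 - Y2 - J9 - M1 - 00: 10+19+6+18+20+17 = 90
00 - Z2 - Z5 - Y2 - M1 - J9 - 00: 10+19+6+2+20+3 = 60
00 - Z2 - Z5 - J9 - Y2 - M1 - 00: 10+19+12+18+2+17 = 78
00 - Z2 - Z5 - J9 - M1 - Y2 - 00: 10+19+12+20+2+15 = 78
00 - Z2 - Z5 - M1 - Y2 - J9 - 00: 10+19+8+2+18+3 = 60
00 - Z2 - Z5 - M1 - J9 - Y2 - 00: 10+19+8+20+18+15 = 90
00 - Z2 - Y2 - Z5 - J9 - M1 - 00: 10+25+6+12+20+17 = 90
00 - Z2 - Y2 - Z5 - M1 - J9 - 00: 10+25+6+8+20+3 = 72
00 - Z2 - Y2 - J9 - Z5 - M1 - 00: 10+25+18+12+8+17 = 90
00 - Z2 - Y2 - J9 - M1 - Z5 - 00: 10+25+18+20+8+9 = 90
00 - Z2 - Y2 - M1 - Z5 - J9 - 00: 10+25+2+8+12+3 = 60
00 - Z2 - Y2 - M1 - J9 - Z5 - 00: 10+25+2+20+12+9 = 78
00 - Z2 - J9 - Z5 - Y2 - M1 - 00: 10+7+12+6+2+17 = 54
00 - Z2 - J9 - Z5 - M1 - Y2 - 00: 10+7+12+8+2+15 = 54
… (46 more)
The minimum is 54.
One optimal route: 00 → Z2 → J9 → Z5 → Y2 → M1 → 00 (or its reverse).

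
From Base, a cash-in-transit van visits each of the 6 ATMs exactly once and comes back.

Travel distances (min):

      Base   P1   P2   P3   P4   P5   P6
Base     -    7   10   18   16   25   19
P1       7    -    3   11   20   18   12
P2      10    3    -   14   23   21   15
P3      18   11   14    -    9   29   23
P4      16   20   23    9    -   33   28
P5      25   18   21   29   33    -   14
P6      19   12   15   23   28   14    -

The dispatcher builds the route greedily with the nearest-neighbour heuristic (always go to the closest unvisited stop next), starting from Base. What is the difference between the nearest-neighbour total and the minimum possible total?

From Base: P1=7, P2=10, P4=16, P3=18, P6=19, P5=25 → choose P1 (7).
From P1: P2=3, P3=11, P6=12, P5=18, P4=20 → choose P2 (3).
From P2: P3=14, P6=15, P5=21, P4=23 → choose P3 (14).
From P3: P4=9, P6=23, P5=29 → choose P4 (9).
From P4: P6=28, P5=33 → choose P6 (28).
From P6: P5=14 → choose P5 (14).
NN route Base → P1 → P2 → P3 → P4 → P6 → P5 → Base costs 100.
Optimal: Base → P1 → P2 → P5 → P6 → P3 → P4 → Base costs 93 (by enumerating all 360 distinct tours).
Excess = 100 − 93 = 7.

The nearest-neighbour route is 7 min longer than optimal.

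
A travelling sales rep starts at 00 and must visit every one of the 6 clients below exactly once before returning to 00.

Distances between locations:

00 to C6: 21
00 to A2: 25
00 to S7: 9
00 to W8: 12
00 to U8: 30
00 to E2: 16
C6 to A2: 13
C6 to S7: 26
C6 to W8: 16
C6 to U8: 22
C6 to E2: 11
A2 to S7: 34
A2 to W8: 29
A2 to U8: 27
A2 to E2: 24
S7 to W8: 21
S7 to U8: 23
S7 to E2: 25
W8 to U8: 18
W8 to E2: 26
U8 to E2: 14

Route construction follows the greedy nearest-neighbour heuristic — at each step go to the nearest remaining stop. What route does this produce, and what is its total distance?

Nearest-neighbour total = 123; route 00 → S7 → W8 → C6 → E2 → U8 → A2 → 00.

00 → [S7:9 / W8:12 / E2:16 / C6:21 / A2:25 / U8:30] → S7 (9)
S7 → [W8:21 / U8:23 / E2:25 / C6:26 / A2:34] → W8 (21)
W8 → [C6:16 / U8:18 / E2:26 / A2:29] → C6 (16)
C6 → [E2:11 / A2:13 / U8:22] → E2 (11)
E2 → [U8:14 / A2:24] → U8 (14)
U8 → [A2:27] → A2 (27)
Return A2→00: 25.
Total = 9 + 21 + 16 + 11 + 14 + 27 + 25 = 123.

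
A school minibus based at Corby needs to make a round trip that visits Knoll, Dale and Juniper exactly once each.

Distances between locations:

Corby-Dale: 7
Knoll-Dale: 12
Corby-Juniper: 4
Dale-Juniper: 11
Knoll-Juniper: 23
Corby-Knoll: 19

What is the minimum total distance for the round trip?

With 3 stops there are 3!/2 = 3 distinct round trips (a route and its reverse cost the same).
Corby-Knoll-Dale-Juniper-Corby: 19+12+11+4 = 46
Corby-Knoll-Juniper-Dale-Corby: 19+23+11+7 = 60
Corby-Dale-Knoll-Juniper-Corby: 7+12+23+4 = 46
The minimum is 46.
One optimal route: Corby → Knoll → Dale → Juniper → Corby (or its reverse).

46 — the shortest possible round trip.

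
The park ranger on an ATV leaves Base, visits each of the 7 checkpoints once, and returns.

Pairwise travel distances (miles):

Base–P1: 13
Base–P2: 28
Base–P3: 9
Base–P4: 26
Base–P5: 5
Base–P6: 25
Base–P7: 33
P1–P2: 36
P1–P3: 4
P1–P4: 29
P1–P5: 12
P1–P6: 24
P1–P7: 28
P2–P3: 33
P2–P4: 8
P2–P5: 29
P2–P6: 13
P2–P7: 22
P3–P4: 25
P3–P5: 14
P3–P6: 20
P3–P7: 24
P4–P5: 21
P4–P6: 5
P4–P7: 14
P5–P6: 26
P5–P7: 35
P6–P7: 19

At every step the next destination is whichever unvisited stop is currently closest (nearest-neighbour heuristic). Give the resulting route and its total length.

Base → [P5:5 / P3:9 / P1:13 / P6:25 / P4:26 / P2:28 / P7:33] → P5 (5)
P5 → [P1:12 / P3:14 / P4:21 / P6:26 / P2:29 / P7:35] → P1 (12)
P1 → [P3:4 / P6:24 / P7:28 / P4:29 / P2:36] → P3 (4)
P3 → [P6:20 / P7:24 / P4:25 / P2:33] → P6 (20)
P6 → [P4:5 / P2:13 / P7:19] → P4 (5)
P4 → [P2:8 / P7:14] → P2 (8)
P2 → [P7:22] → P7 (22)
Return P7→Base: 33.
Total = 5 + 12 + 4 + 20 + 5 + 8 + 22 + 33 = 109.

Total distance 109 miles via the nearest-neighbour route Base → P5 → P1 → P3 → P6 → P4 → P2 → P7 → Base.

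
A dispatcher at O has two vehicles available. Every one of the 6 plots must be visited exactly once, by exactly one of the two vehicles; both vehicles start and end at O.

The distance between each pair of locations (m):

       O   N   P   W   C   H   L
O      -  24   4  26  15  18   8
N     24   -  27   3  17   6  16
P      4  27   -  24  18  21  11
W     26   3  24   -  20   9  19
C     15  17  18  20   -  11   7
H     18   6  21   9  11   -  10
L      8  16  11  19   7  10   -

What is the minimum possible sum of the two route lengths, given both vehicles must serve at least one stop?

69 m — the smallest possible combined total.

Try each way of splitting the stops between the two vehicles (each non-empty) and, for each split, find the best tour for each vehicle:
  {N} + {P, W, C, H, L}: 48 + 63 = 111
  {P} + {N, W, C, H, L}: 8 + 61 = 69
  {N, P} + {W, C, H, L}: 55 + 61 = 116
  {W} + {N, P, C, H, L}: 52 + 63 = 115
  {N, W} + {P, C, H, L}: 53 + 51 = 104
  {P, W} + {N, C, H, L}: 54 + 56 = 110
  … (31 splits in total)
Best: vehicle 1 O → P → O = 8; vehicle 2 O → W → N → H → C → L → O = 61; combined 69.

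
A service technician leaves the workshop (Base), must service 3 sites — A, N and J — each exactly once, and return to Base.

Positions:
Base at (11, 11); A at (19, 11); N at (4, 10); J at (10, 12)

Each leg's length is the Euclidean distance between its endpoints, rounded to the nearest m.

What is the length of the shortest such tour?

With 3 stops there are 3!/2 = 3 distinct round trips (a route and its reverse cost the same).
Base - A - N - J - Base: 8+15+6+1 = 30
Base - A - J - N - Base: 8+9+6+7 = 30
Base - N - A - J - Base: 7+15+9+1 = 32
The minimum is 30.
One optimal route: Base → A → N → J → Base (or its reverse).

30 m — the shortest possible round trip.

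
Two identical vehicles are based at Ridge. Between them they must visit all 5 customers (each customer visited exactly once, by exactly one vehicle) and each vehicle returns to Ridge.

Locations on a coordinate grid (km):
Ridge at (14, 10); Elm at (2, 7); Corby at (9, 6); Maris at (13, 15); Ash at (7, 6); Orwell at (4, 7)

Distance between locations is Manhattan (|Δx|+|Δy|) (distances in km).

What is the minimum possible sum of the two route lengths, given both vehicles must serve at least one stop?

There are 2^4 − 1 = 15 ways to divide the 5 stops into two non-empty groups. For each, the best each vehicle can do is its own shortest tour through its group:
  {Elm} + {Corby, Maris, Ash, Orwell}: 30 + 38 = 68
  {Corby} + {Elm, Maris, Ash, Orwell}: 18 + 42 = 60
  {Elm, Corby} + {Maris, Ash, Orwell}: 32 + 38 = 70
  {Maris} + {Elm, Corby, Ash, Orwell}: 12 + 32 = 44
  {Elm, Maris} + {Corby, Ash, Orwell}: 40 + 28 = 68
  {Corby, Maris} + {Elm, Ash, Orwell}: 28 + 32 = 60
  … (15 splits in total)
Best: vehicle 1 Ridge → Maris → Ridge = 12; vehicle 2 Ridge → Elm → Orwell → Ash → Corby → Ridge = 32; combined 44.

Minimum combined distance: 44 km.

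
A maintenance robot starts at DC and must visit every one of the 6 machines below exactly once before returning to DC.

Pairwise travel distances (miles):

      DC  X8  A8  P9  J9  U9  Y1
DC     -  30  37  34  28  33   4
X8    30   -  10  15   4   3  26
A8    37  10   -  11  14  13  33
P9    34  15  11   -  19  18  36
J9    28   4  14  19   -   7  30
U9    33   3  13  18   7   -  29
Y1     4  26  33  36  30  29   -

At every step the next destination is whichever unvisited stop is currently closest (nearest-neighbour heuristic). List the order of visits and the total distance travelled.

Total distance 99 miles via the nearest-neighbour route DC → Y1 → X8 → U9 → J9 → A8 → P9 → DC.

At DC the remaining stops are Y1 4, J9 28, X8 30, U9 33, P9 34, A8 37; go to Y1.
At Y1 the remaining stops are X8 26, U9 29, J9 30, A8 33, P9 36; go to X8.
At X8 the remaining stops are U9 3, J9 4, A8 10, P9 15; go to U9.
At U9 the remaining stops are J9 7, A8 13, P9 18; go to J9.
At J9 the remaining stops are A8 14, P9 19; go to A8.
At A8 the remaining stops are P9 11; go to P9.
Return P9→DC: 34.
Total = 4 + 26 + 3 + 7 + 14 + 11 + 34 = 99.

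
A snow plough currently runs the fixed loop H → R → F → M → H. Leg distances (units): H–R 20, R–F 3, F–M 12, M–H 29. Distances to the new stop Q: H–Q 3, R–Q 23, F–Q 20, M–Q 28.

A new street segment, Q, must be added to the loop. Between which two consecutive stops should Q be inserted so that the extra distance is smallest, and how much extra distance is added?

Minimum extra distance: 2, inserting Q between M and H.

Insertion cost between consecutive stops i–j is d(i,Q) + d(Q,j) − d(i,j):
  between H and R: 3 + 23 − 20 = 6
  between R and F: 23 + 20 − 3 = 40
  between F and M: 20 + 28 − 12 = 36
  between M and H: 28 + 3 − 29 = 2
Cheapest insertion is between M and H, adding 2.
New total = 64 + 2 = 66.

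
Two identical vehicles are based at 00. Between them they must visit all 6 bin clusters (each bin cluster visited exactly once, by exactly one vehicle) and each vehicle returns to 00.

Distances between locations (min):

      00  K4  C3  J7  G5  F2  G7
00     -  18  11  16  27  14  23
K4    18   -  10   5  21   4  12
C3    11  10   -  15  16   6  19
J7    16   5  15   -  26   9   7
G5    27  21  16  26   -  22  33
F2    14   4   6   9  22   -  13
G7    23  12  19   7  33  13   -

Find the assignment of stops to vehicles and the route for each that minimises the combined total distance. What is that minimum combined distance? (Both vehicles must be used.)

Minimum combined distance: 107 min.

Try each way of splitting the stops between the two vehicles (each non-empty) and, for each split, find the best tour for each vehicle:
  {K4} + {C3, J7, G5, F2, G7}: 36 + 85 = 121
  {C3} + {K4, J7, G5, F2, G7}: 22 + 87 = 109
  {K4, C3} + {J7, G5, F2, G7}: 39 + 85 = 124
  {J7} + {K4, C3, G5, F2, G7}: 32 + 87 = 119
  {K4, J7} + {C3, G5, F2, G7}: 39 + 85 = 124
  {C3, J7} + {K4, G5, F2, G7}: 42 + 87 = 129
  … (31 splits in total)
  {C3, G5} + {K4, J7, F2, G7}: 54 + 53 = 107  ← best
Best: vehicle 1 00 → C3 → G5 → 00 = 54; vehicle 2 00 → J7 → G7 → K4 → F2 → 00 = 53; combined 107.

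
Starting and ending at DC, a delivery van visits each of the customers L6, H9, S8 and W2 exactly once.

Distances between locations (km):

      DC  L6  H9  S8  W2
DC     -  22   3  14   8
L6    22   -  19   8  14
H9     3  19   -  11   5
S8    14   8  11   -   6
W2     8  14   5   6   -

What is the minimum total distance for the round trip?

DC-L6-H9-S8-W2-DC: 22+19+11+6+8 = 66
DC-L6-H9-W2-S8-DC: 22+19+5+6+14 = 66
DC-L6-S8-H9-W2-DC: 22+8+11+5+8 = 54
DC-L6-S8-W2-H9-DC: 22+8+6+5+3 = 44
DC-L6-W2-H9-S8-DC: 22+14+5+11+14 = 66
DC-L6-W2-S8-H9-DC: 22+14+6+11+3 = 56
DC-H9-L6-S8-W2-DC: 3+19+8+6+8 = 44
DC-H9-L6-W2-S8-DC: 3+19+14+6+14 = 56
DC-H9-S8-L6-W2-DC: 3+11+8+14+8 = 44
DC-H9-W2-L6-S8-DC: 3+5+14+8+14 = 44
DC-S8-L6-H9-W2-DC: 14+8+19+5+8 = 54
DC-S8-H9-L6-W2-DC: 14+11+19+14+8 = 66
The minimum is 44.
One optimal route: DC → L6 → S8 → W2 → H9 → DC (or its reverse).

Shortest round trip = 44 km.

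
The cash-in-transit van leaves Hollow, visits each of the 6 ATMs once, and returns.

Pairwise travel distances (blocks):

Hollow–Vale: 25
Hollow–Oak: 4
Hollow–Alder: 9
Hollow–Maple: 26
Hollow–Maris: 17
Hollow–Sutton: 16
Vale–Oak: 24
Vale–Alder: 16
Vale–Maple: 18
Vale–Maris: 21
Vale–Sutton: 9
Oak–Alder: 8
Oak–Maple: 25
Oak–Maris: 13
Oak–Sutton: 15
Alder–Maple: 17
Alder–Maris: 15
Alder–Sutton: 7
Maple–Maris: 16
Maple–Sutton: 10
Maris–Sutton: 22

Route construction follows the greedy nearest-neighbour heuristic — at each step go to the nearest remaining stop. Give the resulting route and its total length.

Hollow → [Oak:4 / Alder:9 / Sutton:16 / Maris:17 / Vale:25 / Maple:26] → Oak (4)
Oak → [Alder:8 / Maris:13 / Sutton:15 / Vale:24 / Maple:25] → Alder (8)
Alder → [Sutton:7 / Maris:15 / Vale:16 / Maple:17] → Sutton (7)
Sutton → [Vale:9 / Maple:10 / Maris:22] → Vale (9)
Vale → [Maple:18 / Maris:21] → Maple (18)
Maple → [Maris:16] → Maris (16)
Return Maris→Hollow: 17.
Total = 4 + 8 + 7 + 9 + 18 + 16 + 17 = 79.

Nearest-neighbour total = 79 blocks; route Hollow → Oak → Alder → Sutton → Vale → Maple → Maris → Hollow.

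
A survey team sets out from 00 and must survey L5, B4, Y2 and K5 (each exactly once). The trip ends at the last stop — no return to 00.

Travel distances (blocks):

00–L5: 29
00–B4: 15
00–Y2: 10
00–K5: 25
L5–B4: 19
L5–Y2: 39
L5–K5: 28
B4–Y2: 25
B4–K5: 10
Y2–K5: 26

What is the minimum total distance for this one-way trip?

There are 4! = 24 possible orderings.
00 - L5 - B4 - Y2 - K5: 29+19+25+26 = 99
00 - L5 - B4 - K5 - Y2: 29+19+10+26 = 84
00 - L5 - Y2 - B4 - K5: 29+39+25+10 = 103
00 - L5 - Y2 - K5 - B4: 29+39+26+10 = 104
00 - L5 - K5 - B4 - Y2: 29+28+10+25 = 92
00 - L5 - K5 - Y2 - B4: 29+28+26+25 = 108
00 - B4 - L5 - Y2 - K5: 15+19+39+26 = 99
00 - B4 - L5 - K5 - Y2: 15+19+28+26 = 88
00 - B4 - Y2 - L5 - K5: 15+25+39+28 = 107
00 - B4 - Y2 - K5 - L5: 15+25+26+28 = 94
00 - B4 - K5 - L5 - Y2: 15+10+28+39 = 92
00 - B4 - K5 - Y2 - L5: 15+10+26+39 = 90
00 - Y2 - L5 - B4 - K5: 10+39+19+10 = 78
00 - Y2 - L5 - K5 - B4: 10+39+28+10 = 87
… (10 more)
00 - Y2 - K5 - B4 - L5: 10+26+10+19 = 65  ← best
The minimum is 65.
One shortest path: 00 → Y2 → K5 → B4 → L5.

Minimum one-way distance = 65 blocks.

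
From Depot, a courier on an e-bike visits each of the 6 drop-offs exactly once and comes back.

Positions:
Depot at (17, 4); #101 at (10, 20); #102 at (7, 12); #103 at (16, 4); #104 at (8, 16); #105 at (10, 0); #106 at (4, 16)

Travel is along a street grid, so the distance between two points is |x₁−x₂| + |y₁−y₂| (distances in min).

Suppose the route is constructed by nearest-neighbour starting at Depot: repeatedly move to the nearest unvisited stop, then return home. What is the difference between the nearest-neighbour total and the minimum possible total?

The nearest-neighbour route is 2 min longer than optimal.

From Depot: #103=1, #105=11, #102=18, #104=21, #101=23, #106=25 → choose #103 (1).
From #103: #105=10, #102=17, #104=20, #101=22, #106=24 → choose #105 (10).
From #105: #102=15, #104=18, #101=20, #106=22 → choose #102 (15).
From #102: #104=5, #106=7, #101=11 → choose #104 (5).
From #104: #106=4, #101=6 → choose #106 (4).
From #106: #101=10 → choose #101 (10).
NN route Depot → #103 → #105 → #102 → #104 → #106 → #101 → Depot costs 68.
Optimal: Depot → #101 → #104 → #106 → #102 → #105 → #103 → Depot costs 66 (by enumerating all 360 distinct tours).
Excess = 68 − 66 = 2.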